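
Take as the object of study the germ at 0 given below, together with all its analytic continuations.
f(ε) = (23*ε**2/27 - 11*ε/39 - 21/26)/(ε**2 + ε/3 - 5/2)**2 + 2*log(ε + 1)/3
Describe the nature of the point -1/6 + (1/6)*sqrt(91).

The denominator factor ε**2 + ε/3 - 5/2 vanishes at -1/6 + (1/6)*sqrt(91) and appears to the power 2; the numerator there equals 4474/3159 - (298/3159)*sqrt(91), nonzero, and no other factor vanishes.
The branch terms are analytic at this point.
Hence a pole whose order is the multiplicity, 2.

The point is a pole of order 2.


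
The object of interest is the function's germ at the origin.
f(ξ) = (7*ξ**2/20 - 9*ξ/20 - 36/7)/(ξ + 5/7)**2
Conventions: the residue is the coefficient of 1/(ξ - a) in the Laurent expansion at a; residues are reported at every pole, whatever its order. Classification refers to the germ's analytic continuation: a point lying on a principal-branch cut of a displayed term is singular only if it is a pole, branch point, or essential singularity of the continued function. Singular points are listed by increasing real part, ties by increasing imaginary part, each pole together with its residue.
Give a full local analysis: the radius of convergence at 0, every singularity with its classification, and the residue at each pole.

Denominator factor (ξ + 5/7)^2: pole of order 2 at -5/7, modulus 5/7.
The radius of convergence is the smallest modulus among the singular points: 5/7.
At the order-2 pole -5/7 set g(ξ) = (ξ - (-5/7))^2*f(ξ) = 7*ξ**2/20 - 9*ξ/20 - 36/7.
Order-2 pole: residue = g'(a); g'(-5/7) = -19/20, so the residue is -19/20.

Radius of convergence at 0: 5/7.
At -5/7: a pole of order 2; residue -19/20.


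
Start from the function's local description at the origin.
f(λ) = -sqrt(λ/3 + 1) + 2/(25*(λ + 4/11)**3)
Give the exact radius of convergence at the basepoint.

Denominator factor (λ + 4/11)^3: pole of order 3 at -4/11, modulus 4/11.
Branch term (-1)*sqrt(1 - λ/(-3)): its argument vanishes at λ = -3, a square-root branch point, modulus 3.
The radius of convergence is the smallest modulus among the singular points: 4/11.

The radius of convergence is 4/11.


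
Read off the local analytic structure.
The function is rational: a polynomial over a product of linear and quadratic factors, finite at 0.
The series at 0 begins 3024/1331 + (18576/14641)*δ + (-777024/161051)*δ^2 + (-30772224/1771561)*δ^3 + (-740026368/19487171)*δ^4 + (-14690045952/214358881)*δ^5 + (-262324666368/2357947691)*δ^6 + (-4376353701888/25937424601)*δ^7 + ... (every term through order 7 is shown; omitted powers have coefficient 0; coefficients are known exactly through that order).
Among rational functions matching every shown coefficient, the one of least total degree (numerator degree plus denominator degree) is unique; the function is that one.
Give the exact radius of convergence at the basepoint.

No rational of total degree below 5 reproduces all 8 coefficients; solving the [2/3] Pade equations on them gives f(δ) = (2*δ**2/3 + 19*δ/4 - 7/4)/(δ - 11/12)**3, whose expansion matches every shown term.
Denominator factor (δ - 11/12)^3: pole of order 3 at 11/12, modulus 11/12.
The radius of convergence is the smallest modulus among the singular points: 11/12.

The radius of convergence is 11/12.


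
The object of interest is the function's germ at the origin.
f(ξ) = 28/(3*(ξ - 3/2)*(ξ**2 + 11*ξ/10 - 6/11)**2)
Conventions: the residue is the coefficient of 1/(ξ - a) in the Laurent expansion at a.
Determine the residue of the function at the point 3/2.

The residue is 338800/408483.

At the order-1 pole 3/2 set g(ξ) = (ξ - (3/2))*f(ξ) = 28/(3*(ξ**2 + 11*ξ/10 - 6/11)**2).
Simple pole: residue = g(a) at a = 3/2, which is 338800/408483.


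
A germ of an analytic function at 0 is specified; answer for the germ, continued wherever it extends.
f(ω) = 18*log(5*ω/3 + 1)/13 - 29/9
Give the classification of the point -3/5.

The point is a logarithmic branch point.

The term (18/13)*log(1 - ω/(-3/5)) has argument 1 - -3/5/(-3/5) = 0 at -3/5: a logarithmic (infinitely-sheeted) branch point; the remaining terms are analytic or single-valued there.


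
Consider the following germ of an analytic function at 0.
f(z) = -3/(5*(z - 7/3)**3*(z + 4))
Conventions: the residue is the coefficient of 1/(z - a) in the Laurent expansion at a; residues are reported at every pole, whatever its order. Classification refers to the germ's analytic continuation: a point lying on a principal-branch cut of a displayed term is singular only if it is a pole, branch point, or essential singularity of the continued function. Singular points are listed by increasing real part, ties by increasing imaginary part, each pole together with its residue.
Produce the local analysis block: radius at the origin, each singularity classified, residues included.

Radius of convergence at 0: 7/3.
At -4: a pole of order 1; residue 81/34295.
At 7/3: a pole of order 3; residue -81/34295.

Denominator factor (z - 7/3)^3: pole of order 3 at 7/3, modulus 7/3.
Denominator factor (z + 4): pole of order 1 at -4, modulus 4.
The radius of convergence is the smallest modulus among the singular points: 7/3.
At the order-1 pole -4 set g(z) = (z - (-4))*f(z) = -3/(5*(z - 7/3)**3).
Simple pole: residue = g(a) at a = -4, which is 81/34295.
At the order-3 pole 7/3 set g(z) = (z - (7/3))^3*f(z) = -3/(5*(z + 4)).
Order-3 pole: residue = g''(a)/2; g''(7/3) = -162/34295, so the residue is -81/34295.
List the singular points by increasing real part (a conjugate pair: the negative imaginary part first).


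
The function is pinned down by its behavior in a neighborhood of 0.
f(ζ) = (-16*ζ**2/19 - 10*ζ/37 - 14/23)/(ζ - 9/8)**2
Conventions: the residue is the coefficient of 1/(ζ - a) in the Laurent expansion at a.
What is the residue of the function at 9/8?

At the order-2 pole 9/8 set g(ζ) = (ζ - (9/8))^2*f(ζ) = -16*ζ**2/19 - 10*ζ/37 - 14/23.
Order-2 pole: residue = g'(a); g'(9/8) = -1522/703, so the residue is -1522/703.

The residue is -1522/703.


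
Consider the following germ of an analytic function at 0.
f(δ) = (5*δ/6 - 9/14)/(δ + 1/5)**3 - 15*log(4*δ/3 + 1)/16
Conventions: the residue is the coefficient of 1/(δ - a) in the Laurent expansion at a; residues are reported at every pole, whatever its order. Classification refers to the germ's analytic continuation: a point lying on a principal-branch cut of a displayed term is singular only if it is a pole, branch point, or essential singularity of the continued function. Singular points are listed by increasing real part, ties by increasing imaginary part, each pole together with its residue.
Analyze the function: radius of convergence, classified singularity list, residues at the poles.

Denominator factor (δ + 1/5)^3: pole of order 3 at -1/5, modulus 1/5.
Branch term (-15/16)*log(1 - δ/(-3/4)): its argument vanishes at δ = -3/4, a logarithmic branch point, modulus 3/4.
The radius of convergence is the smallest modulus among the singular points: 1/5.
The branch term is analytic at -1/5 and contributes nothing to the residue; only the rational part matters.
At the order-3 pole -1/5 set g(δ) = (δ - (-1/5))^3*(rational part) = 5*δ/6 - 9/14.
Order-3 pole: residue = g''(a)/2; g''(-1/5) = 0, so the residue is 0.
List the singular points by increasing real part (a conjugate pair: the negative imaginary part first).

Radius of convergence at 0: 1/5.
At -3/4: a logarithmic branch point.
At -1/5: a pole of order 3; residue 0.


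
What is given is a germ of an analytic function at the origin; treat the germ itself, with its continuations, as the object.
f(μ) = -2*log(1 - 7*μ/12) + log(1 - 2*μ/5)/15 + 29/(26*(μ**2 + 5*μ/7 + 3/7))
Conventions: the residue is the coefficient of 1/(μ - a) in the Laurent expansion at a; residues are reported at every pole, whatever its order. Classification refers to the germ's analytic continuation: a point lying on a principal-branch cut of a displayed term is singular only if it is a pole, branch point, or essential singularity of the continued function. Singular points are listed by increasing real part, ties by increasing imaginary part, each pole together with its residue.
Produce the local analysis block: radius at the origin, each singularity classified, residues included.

Radius of convergence at 0: (1/7)*sqrt(21).
At (-5/14) - ((1/14)*sqrt(59))*i: a pole of order 1; residue ((203/1534)*sqrt(59))*i.
At (-5/14) + ((1/14)*sqrt(59))*i: a pole of order 1; residue -((203/1534)*sqrt(59))*i.
At 12/7: a logarithmic branch point.
At 5/2: a logarithmic branch point.

Denominator factor (μ**2 + 5*μ/7 + 3/7): discriminant -59/49, complex-conjugate roots (-5/14) + ((1/14)*sqrt(59))*i and (-5/14) - ((1/14)*sqrt(59))*i; poles of order 1, moduli (1/7)*sqrt(21) and (1/7)*sqrt(21).
Branch term (-2)*log(1 - μ/(12/7)): its argument vanishes at μ = 12/7, a logarithmic branch point, modulus 12/7.
Branch term (1/15)*log(1 - μ/(5/2)): its argument vanishes at μ = 5/2, a logarithmic branch point, modulus 5/2.
The radius of convergence is the smallest modulus among the singular points: (1/7)*sqrt(21).
The branch terms are analytic at (-5/14) - ((1/14)*sqrt(59))*i and contribute nothing to the residue; only the rational part matters.
The factor μ**2 + 5*μ/7 + 3/7 splits as (μ - a)(μ - a') with a = (-5/14) - ((1/14)*sqrt(59))*i, a' = (-5/14) + ((1/14)*sqrt(59))*i. At the order-1 pole a set g(μ) = (μ - a)*(rational part) = [29/26] / (μ - a').
Simple pole: residue = g(a) at a = (-5/14) - ((1/14)*sqrt(59))*i, which is ((203/1534)*sqrt(59))*i.
The branch terms are analytic at (-5/14) + ((1/14)*sqrt(59))*i and contribute nothing to the residue; only the rational part matters.
The factor μ**2 + 5*μ/7 + 3/7 splits as (μ - a)(μ - a') with a = (-5/14) + ((1/14)*sqrt(59))*i, a' = (-5/14) - ((1/14)*sqrt(59))*i. At the order-1 pole a set g(μ) = (μ - a)*(rational part) = [29/26] / (μ - a').
Simple pole: residue = g(a) at a = (-5/14) + ((1/14)*sqrt(59))*i, which is -((203/1534)*sqrt(59))*i.
List the singular points by increasing real part (a conjugate pair: the negative imaginary part first).


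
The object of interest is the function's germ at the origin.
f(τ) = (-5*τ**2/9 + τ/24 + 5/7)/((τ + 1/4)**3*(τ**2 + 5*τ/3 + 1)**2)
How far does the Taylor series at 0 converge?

Denominator factor (τ + 1/4)^3: pole of order 3 at -1/4, modulus 1/4.
Denominator factor (τ**2 + 5*τ/3 + 1)^2: discriminant -11/9, complex-conjugate roots (-5/6) + ((1/6)*sqrt(11))*i and (-5/6) - ((1/6)*sqrt(11))*i; poles of order 2, moduli 1 and 1.
The radius of convergence is the smallest modulus among the singular points: 1/4.

The radius of convergence is 1/4.


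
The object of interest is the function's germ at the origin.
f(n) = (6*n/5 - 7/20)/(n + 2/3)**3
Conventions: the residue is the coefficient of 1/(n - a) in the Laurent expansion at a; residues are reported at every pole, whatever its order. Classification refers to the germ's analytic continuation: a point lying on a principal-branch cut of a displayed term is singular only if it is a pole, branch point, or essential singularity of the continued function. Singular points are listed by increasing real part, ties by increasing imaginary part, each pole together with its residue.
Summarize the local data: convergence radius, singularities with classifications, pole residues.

Denominator factor (n + 2/3)^3: pole of order 3 at -2/3, modulus 2/3.
The radius of convergence is the smallest modulus among the singular points: 2/3.
At the order-3 pole -2/3 set g(n) = (n - (-2/3))^3*f(n) = 6*n/5 - 7/20.
Order-3 pole: residue = g''(a)/2; g''(-2/3) = 0, so the residue is 0.

Radius of convergence at 0: 2/3.
At -2/3: a pole of order 3; residue 0.


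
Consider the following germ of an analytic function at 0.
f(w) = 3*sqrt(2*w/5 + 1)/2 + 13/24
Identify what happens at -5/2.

The point is an algebraic (square-root) branch point.

The term (3/2)*sqrt(1 - w/(-5/2)) has argument 1 - -5/2/(-5/2) = 0 at -5/2: a square-root (algebraic, two-sheeted) branch point; the remaining terms are analytic or single-valued there.


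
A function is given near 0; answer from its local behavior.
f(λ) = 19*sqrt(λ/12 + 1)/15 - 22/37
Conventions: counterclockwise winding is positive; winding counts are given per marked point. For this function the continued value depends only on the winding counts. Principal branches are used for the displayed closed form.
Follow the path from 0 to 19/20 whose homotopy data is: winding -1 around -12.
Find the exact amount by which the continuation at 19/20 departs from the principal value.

Continued minus principal equals -(19/450)*sqrt(3885).

The rational part is single-valued and drops out of the difference; each branch term changes only by its own monodromy.
(19/15)*sqrt(1 - λ/(-12)): winding -1 is odd, the square root flips sign, contributing -2*(19/15)*sqrt(1 - (19/20)/(-12)) = -2*(19/15)*sqrt(259/240) = -(19/450)*sqrt(3885).
Summing the contributions at λ = 19/20 gives -(19/450)*sqrt(3885).


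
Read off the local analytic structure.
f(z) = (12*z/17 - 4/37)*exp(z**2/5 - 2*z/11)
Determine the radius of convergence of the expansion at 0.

The radius of convergence is infinite.

The factor exp(z**2/5 - 2*z/11) is entire and contributes no finite singular point.
The polynomial part has no poles.
No finite singular points: the Taylor series at 0 converges everywhere.


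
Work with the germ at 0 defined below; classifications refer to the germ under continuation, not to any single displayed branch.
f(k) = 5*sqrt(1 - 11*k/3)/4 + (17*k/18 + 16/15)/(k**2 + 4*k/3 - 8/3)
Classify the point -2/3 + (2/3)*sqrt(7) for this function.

The denominator factor k**2 + 4*k/3 - 8/3 vanishes at -2/3 + (2/3)*sqrt(7) and appears to the power 1; the numerator there equals 59/135 + (17/27)*sqrt(7), nonzero, and no other factor vanishes.
The branch terms are analytic at this point.
Hence a pole whose order is the multiplicity, 1.

The point is a pole of order 1.


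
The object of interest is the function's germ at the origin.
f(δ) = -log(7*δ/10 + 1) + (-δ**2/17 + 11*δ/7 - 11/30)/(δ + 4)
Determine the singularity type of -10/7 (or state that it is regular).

The term (-1)*log(1 - δ/(-10/7)) has argument 1 - -10/7/(-10/7) = 0 at -10/7: a logarithmic (infinitely-sheeted) branch point; the remaining terms are analytic or single-valued there.

The point is a logarithmic branch point.


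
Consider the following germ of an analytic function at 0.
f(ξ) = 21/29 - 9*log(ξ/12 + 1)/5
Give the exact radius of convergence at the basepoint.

Branch term (-9/5)*log(1 - ξ/(-12)): its argument vanishes at ξ = -12, a logarithmic branch point, modulus 12.
The radius of convergence is the smallest modulus among the singular points: 12.

The radius of convergence is 12.


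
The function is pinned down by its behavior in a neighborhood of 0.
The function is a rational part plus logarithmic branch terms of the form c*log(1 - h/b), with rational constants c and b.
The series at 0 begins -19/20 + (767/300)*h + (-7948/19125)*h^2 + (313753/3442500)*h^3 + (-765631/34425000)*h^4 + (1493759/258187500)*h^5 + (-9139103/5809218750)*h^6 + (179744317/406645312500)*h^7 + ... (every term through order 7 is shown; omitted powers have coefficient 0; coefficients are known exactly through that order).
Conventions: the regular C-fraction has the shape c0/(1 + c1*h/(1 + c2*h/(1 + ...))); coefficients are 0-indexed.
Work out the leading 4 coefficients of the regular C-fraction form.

The regular C-fraction coefficients are [-19/20, 767/285, -1879373/743223, -804711997/220546300923].

Taylor coefficients (read off): a_0 = -19/20, a_1 = 767/300, a_2 = -7948/19125, a_3 = 313753/3442500.
c0 = a_0 = -19/20. Peel one level at a time: if S = 1 + c*h/S' with S'(0) = 1, then c is the h-coefficient of S and S' = c*h/(S - 1).
S_1 = c0/f = 1 + (767/285)*h + (1879373/276165)*h^2 + ...; c1 = 767/285.
S_2 = c1*h/(S_1 - 1) = 1 + (-1879373/743223)*h + (-42353263/4590419067)*h^2 + ...; c2 = -1879373/743223.
S_3 = c2*h/(S_2 - 1) = 1 + (-804711997/220546300923)*h + ...; c3 = -804711997/220546300923.


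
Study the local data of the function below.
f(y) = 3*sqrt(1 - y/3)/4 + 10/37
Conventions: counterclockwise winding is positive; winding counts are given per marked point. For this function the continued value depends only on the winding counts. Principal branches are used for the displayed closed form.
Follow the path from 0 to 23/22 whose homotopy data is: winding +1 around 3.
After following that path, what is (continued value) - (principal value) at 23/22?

Continued minus principal equals -(1/44)*sqrt(2838).

The rational part is single-valued and drops out of the difference; each branch term changes only by its own monodromy.
(3/4)*sqrt(1 - y/(3)): winding +1 is odd, the square root flips sign, contributing -2*(3/4)*sqrt(1 - (23/22)/(3)) = -2*(3/4)*sqrt(43/66) = -(1/44)*sqrt(2838).
Summing the contributions at y = 23/22 gives -(1/44)*sqrt(2838).


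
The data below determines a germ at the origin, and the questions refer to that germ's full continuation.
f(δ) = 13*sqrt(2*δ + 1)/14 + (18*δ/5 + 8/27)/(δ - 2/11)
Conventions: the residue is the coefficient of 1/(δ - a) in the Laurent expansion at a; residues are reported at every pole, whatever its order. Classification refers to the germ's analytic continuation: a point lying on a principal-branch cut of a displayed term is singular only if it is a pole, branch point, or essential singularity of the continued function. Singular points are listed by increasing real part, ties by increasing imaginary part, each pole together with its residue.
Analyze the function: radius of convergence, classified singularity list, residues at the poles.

Radius of convergence at 0: 2/11.
At -1/2: an algebraic (square-root) branch point.
At 2/11: a pole of order 1; residue 1412/1485.

Denominator factor (δ - 2/11): pole of order 1 at 2/11, modulus 2/11.
Branch term (13/14)*sqrt(1 - δ/(-1/2)): its argument vanishes at δ = -1/2, a square-root branch point, modulus 1/2.
The radius of convergence is the smallest modulus among the singular points: 2/11.
The branch term is analytic at 2/11 and contributes nothing to the residue; only the rational part matters.
At the order-1 pole 2/11 set g(δ) = (δ - (2/11))*(rational part) = 18*δ/5 + 8/27.
Simple pole: residue = g(a) at a = 2/11, which is 1412/1485.
List the singular points by increasing real part (a conjugate pair: the negative imaginary part first).


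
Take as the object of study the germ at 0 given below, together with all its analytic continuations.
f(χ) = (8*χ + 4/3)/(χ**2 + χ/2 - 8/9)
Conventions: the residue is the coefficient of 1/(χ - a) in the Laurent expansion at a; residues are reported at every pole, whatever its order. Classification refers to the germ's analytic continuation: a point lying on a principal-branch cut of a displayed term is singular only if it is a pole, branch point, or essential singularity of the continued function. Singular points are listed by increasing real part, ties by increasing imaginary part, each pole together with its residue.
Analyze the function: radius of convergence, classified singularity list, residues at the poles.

Denominator factor (χ**2 + χ/2 - 8/9): discriminant 137/36, real irrational roots -1/4 + (1/12)*sqrt(137) and -1/4 - (1/12)*sqrt(137); poles of order 1, moduli -1/4 + (1/12)*sqrt(137) and 1/4 + (1/12)*sqrt(137).
The radius of convergence is the smallest modulus among the singular points: -1/4 + (1/12)*sqrt(137).
The factor χ**2 + χ/2 - 8/9 splits as (χ - a)(χ - a') with a = -1/4 - (1/12)*sqrt(137), a' = -1/4 + (1/12)*sqrt(137). At the order-1 pole a set g(χ) = (χ - a)*f(χ) = [8*χ + 4/3] / (χ - a').
Simple pole: residue = g(a) at a = -1/4 - (1/12)*sqrt(137), which is 4 + (4/137)*sqrt(137).
The factor χ**2 + χ/2 - 8/9 splits as (χ - a)(χ - a') with a = -1/4 + (1/12)*sqrt(137), a' = -1/4 - (1/12)*sqrt(137). At the order-1 pole a set g(χ) = (χ - a)*f(χ) = [8*χ + 4/3] / (χ - a').
Simple pole: residue = g(a) at a = -1/4 + (1/12)*sqrt(137), which is 4 - (4/137)*sqrt(137).
List the singular points by increasing real part (a conjugate pair: the negative imaginary part first).

Radius of convergence at 0: -1/4 + (1/12)*sqrt(137).
At -1/4 - (1/12)*sqrt(137): a pole of order 1; residue 4 + (4/137)*sqrt(137).
At -1/4 + (1/12)*sqrt(137): a pole of order 1; residue 4 - (4/137)*sqrt(137).


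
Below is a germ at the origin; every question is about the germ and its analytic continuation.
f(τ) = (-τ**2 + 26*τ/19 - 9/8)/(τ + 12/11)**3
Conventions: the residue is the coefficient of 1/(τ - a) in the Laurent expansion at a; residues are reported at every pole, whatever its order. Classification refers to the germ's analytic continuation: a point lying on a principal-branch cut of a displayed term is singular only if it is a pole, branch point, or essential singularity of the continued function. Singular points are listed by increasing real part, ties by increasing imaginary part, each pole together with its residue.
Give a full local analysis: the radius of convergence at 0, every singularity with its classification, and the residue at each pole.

Denominator factor (τ + 12/11)^3: pole of order 3 at -12/11, modulus 12/11.
The radius of convergence is the smallest modulus among the singular points: 12/11.
At the order-3 pole -12/11 set g(τ) = (τ - (-12/11))^3*f(τ) = -τ**2 + 26*τ/19 - 9/8.
Order-3 pole: residue = g''(a)/2; g''(-12/11) = -2, so the residue is -1.

Radius of convergence at 0: 12/11.
At -12/11: a pole of order 3; residue -1.


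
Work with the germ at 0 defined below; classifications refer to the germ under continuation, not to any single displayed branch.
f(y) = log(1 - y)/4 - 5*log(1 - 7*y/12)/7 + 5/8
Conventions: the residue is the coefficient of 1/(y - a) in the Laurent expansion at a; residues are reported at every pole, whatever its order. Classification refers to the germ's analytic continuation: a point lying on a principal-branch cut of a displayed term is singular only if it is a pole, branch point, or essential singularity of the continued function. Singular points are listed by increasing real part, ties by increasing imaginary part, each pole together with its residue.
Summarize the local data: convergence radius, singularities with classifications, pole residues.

Branch term (-5/7)*log(1 - y/(12/7)): its argument vanishes at y = 12/7, a logarithmic branch point, modulus 12/7.
Branch term (1/4)*log(1 - y/(1)): its argument vanishes at y = 1, a logarithmic branch point, modulus 1.
The radius of convergence is the smallest modulus among the singular points: 1.
List the singular points by increasing real part (a conjugate pair: the negative imaginary part first).

Radius of convergence at 0: 1.
At 1: a logarithmic branch point.
At 12/7: a logarithmic branch point.


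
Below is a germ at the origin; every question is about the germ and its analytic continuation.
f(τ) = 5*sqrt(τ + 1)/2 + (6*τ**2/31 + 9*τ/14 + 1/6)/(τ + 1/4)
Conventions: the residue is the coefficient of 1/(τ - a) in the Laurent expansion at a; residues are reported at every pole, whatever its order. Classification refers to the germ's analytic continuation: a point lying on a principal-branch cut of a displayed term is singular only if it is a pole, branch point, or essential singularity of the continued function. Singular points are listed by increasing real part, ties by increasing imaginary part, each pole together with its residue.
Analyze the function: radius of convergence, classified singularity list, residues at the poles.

Denominator factor (τ + 1/4): pole of order 1 at -1/4, modulus 1/4.
Branch term (5/2)*sqrt(1 - τ/(-1)): its argument vanishes at τ = -1, a square-root branch point, modulus 1.
The radius of convergence is the smallest modulus among the singular points: 1/4.
The branch term is analytic at -1/4 and contributes nothing to the residue; only the rational part matters.
At the order-1 pole -1/4 set g(τ) = (τ - (-1/4))*(rational part) = 6*τ**2/31 + 9*τ/14 + 1/6.
Simple pole: residue = g(a) at a = -1/4, which is 47/2604.
List the singular points by increasing real part (a conjugate pair: the negative imaginary part first).

Radius of convergence at 0: 1/4.
At -1: an algebraic (square-root) branch point.
At -1/4: a pole of order 1; residue 47/2604.


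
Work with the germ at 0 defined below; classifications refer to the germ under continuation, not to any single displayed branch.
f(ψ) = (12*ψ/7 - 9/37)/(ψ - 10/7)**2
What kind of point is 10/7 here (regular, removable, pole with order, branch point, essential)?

The denominator factor ψ - 10/7 vanishes at 10/7 and appears to the power 2; the numerator there equals 3999/1813, nonzero, and no other factor vanishes.
Hence a pole whose order is the multiplicity, 2.

The point is a pole of order 2.


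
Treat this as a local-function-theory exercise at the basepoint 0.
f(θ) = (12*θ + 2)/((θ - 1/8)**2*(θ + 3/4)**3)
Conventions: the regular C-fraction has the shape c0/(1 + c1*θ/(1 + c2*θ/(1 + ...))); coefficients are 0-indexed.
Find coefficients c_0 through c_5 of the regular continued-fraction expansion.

The regular C-fraction coefficients are [8192/27, -18, 170/27, -4184/2295, -695452/133365, 4370922700/818373141].

Taylor coefficients (expand at 0): a_0 = 8192/27, a_1 = 16384/3, a_2 = 5177344/81, a_3 = 499646464/729, a_4 = 4991221760/729, a_5 = 143776546816/2187.
c0 = a_0 = 8192/27. Peel one level at a time: if S = 1 + c*θ/S' with S'(0) = 1, then c is the θ-coefficient of S and S' = c*θ/(S - 1).
S_1 = c0/f = 1 + (-18)*θ + (340/3)*θ^2 + ...; c1 = -18.
S_2 = c1*θ/(S_1 - 1) = 1 + (170/27)*θ + (8368/729)*θ^2 + ...; c2 = 170/27.
S_3 = c2*θ/(S_2 - 1) = 1 + (-4184/2295)*θ + (-5563616/585225)*θ^2 + ...; c3 = -4184/2295.
S_4 = c3*θ/(S_3 - 1) = 1 + (-695452/133365)*θ + (205690480/7385283)*θ^2 + ...; c4 = -695452/133365.
S_5 = c4*θ/(S_4 - 1) = 1 + (4370922700/818373141)*θ + ...; c5 = 4370922700/818373141.


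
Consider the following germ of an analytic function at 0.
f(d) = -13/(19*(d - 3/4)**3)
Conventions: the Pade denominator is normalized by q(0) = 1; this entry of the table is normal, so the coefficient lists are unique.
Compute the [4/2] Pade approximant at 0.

The Pade approximant has numerator coefficients [832/513, 6656/4617, 26624/23085, 53248/69255, 212992/623295]; denominator coefficients [1, -28/9, 112/45].

Taylor coefficients needed (expand at 0): a_0 = 832/513, a_1 = 3328/513, a_2 = 26624/1539, a_3 = 532480/13851, a_4 = 1064960/13851, a_5 = 5963776/41553, a_6 = 95420416/373977.
Write the denominator as Q(d) = 1 + q1*d + q2*d^2. Requiring Q*f - P = O(d^7) with deg P <= 4 kills the coefficients of d^5..d^6 in Q*f:
  d^5: a_5 + q1*a_4 + q2*a_3 = 0, i.e. 5963776/41553 + (1064960/13851)*q1 + (532480/13851)*q2 = 0.
  d^6: a_6 + q1*a_5 + q2*a_4 = 0, i.e. 95420416/373977 + (5963776/41553)*q1 + (1064960/13851)*q2 = 0.
Solving this linear system: q1 = -28/9, q2 = 112/45.
The numerator is Q*f truncated at degree 4: P0 = a_0 = 832/513; P1 = a_1 + q1*a_0 = 6656/4617; P2 = a_2 + q1*a_1 + q2*a_0 = 26624/23085; P3 = a_3 + q1*a_2 + q2*a_1 = 53248/69255; P4 = a_4 + q1*a_3 + q2*a_2 = 212992/623295.


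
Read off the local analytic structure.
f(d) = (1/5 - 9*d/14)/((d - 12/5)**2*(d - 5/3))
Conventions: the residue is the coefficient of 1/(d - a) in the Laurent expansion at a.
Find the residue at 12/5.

At the order-2 pole 12/5 set g(d) = (d - (12/5))^2*f(d) = (1/5 - 9*d/14)/(d - 5/3).
Order-2 pole: residue = g'(a); g'(12/5) = 2745/1694, so the residue is 2745/1694.

The residue is 2745/1694.


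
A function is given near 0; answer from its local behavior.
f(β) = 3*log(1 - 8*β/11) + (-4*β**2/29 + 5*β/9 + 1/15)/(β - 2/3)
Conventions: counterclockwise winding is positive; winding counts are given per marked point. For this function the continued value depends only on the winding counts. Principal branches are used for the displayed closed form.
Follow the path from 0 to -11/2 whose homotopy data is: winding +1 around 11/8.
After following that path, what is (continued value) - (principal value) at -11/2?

Continued minus principal equals (6)*pi*i.

The rational part is single-valued and drops out of the difference; each branch term changes only by its own monodromy.
(3)*log(1 - β/(11/8)): each positive loop around 11/8 adds 2*pi*i to the log, so winding +1 contributes (3)*(1)*2*pi*i = (6)*pi*i.
Summing the contributions at β = -11/2 gives (6)*pi*i.


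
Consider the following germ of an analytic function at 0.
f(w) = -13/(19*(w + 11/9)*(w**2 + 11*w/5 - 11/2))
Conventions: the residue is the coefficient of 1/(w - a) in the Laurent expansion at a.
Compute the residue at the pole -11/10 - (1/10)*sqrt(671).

The factor w**2 + 11*w/5 - 11/2 splits as (w - a)(w - a') with a = -11/10 - (1/10)*sqrt(671), a' = -11/10 + (1/10)*sqrt(671). At the order-1 pole a set g(w) = (w - a)*f(w) = [-13/(19*(w + 11/9))] / (w - a').
Simple pole: residue = g(a) at a = -11/10 - (1/10)*sqrt(671), which is -5265/103037 - (585/6285257)*sqrt(671).

The residue is -5265/103037 - (585/6285257)*sqrt(671).


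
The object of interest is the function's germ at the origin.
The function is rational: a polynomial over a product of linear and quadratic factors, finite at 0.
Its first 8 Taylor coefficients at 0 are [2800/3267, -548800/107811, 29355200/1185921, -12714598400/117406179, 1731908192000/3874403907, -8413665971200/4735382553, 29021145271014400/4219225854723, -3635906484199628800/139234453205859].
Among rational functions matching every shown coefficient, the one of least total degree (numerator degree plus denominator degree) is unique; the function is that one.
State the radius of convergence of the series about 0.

No rational of total degree below 4 reproduces all 8 coefficients; solving the [0/4] Pade equations on them gives f(κ) = 7/(12*(κ - 11/4)**2*(κ + 3/10)**2), whose expansion matches every shown term.
Denominator factor (κ + 3/10)^2: pole of order 2 at -3/10, modulus 3/10.
Denominator factor (κ - 11/4)^2: pole of order 2 at 11/4, modulus 11/4.
The radius of convergence is the smallest modulus among the singular points: 3/10.

The radius of convergence is 3/10.


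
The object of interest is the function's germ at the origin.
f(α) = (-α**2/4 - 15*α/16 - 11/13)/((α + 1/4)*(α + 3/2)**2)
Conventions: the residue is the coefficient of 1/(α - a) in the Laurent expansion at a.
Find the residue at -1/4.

At the order-1 pole -1/4 set g(α) = (α - (-1/4))*f(α) = (-α**2/4 - 15*α/16 - 11/13)/(α + 3/2)**2.
Simple pole: residue = g(a) at a = -1/4, which is -261/650.

The residue is -261/650.


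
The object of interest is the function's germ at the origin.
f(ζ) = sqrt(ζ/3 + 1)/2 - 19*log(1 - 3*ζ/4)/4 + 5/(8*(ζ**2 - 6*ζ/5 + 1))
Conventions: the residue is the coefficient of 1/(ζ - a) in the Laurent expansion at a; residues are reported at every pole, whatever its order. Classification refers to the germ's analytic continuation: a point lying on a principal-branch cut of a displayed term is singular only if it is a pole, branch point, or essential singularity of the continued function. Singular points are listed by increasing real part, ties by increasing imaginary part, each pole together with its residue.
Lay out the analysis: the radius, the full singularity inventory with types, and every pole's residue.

Denominator factor (ζ**2 - 6*ζ/5 + 1): discriminant -64/25, complex-conjugate roots (3/5) + (4/5)*i and (3/5) - (4/5)*i; poles of order 1, moduli 1 and 1.
Branch term (-19/4)*log(1 - ζ/(4/3)): its argument vanishes at ζ = 4/3, a logarithmic branch point, modulus 4/3.
Branch term (1/2)*sqrt(1 - ζ/(-3)): its argument vanishes at ζ = -3, a square-root branch point, modulus 3.
The radius of convergence is the smallest modulus among the singular points: 1.
The branch terms are analytic at (3/5) - (4/5)*i and contribute nothing to the residue; only the rational part matters.
The factor ζ**2 - 6*ζ/5 + 1 splits as (ζ - a)(ζ - a') with a = (3/5) - (4/5)*i, a' = (3/5) + (4/5)*i. At the order-1 pole a set g(ζ) = (ζ - a)*(rational part) = [5/8] / (ζ - a').
Simple pole: residue = g(a) at a = (3/5) - (4/5)*i, which is (25/64)*i.
The branch terms are analytic at (3/5) + (4/5)*i and contribute nothing to the residue; only the rational part matters.
The factor ζ**2 - 6*ζ/5 + 1 splits as (ζ - a)(ζ - a') with a = (3/5) + (4/5)*i, a' = (3/5) - (4/5)*i. At the order-1 pole a set g(ζ) = (ζ - a)*(rational part) = [5/8] / (ζ - a').
Simple pole: residue = g(a) at a = (3/5) + (4/5)*i, which is -(25/64)*i.
List the singular points by increasing real part (a conjugate pair: the negative imaginary part first).

Radius of convergence at 0: 1.
At -3: an algebraic (square-root) branch point.
At (3/5) - (4/5)*i: a pole of order 1; residue (25/64)*i.
At (3/5) + (4/5)*i: a pole of order 1; residue -(25/64)*i.
At 4/3: a logarithmic branch point.


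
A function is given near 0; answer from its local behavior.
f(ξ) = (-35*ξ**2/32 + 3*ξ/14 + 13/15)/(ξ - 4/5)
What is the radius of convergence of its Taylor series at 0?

Denominator factor (ξ - 4/5): pole of order 1 at 4/5, modulus 4/5.
The radius of convergence is the smallest modulus among the singular points: 4/5.

The radius of convergence is 4/5.


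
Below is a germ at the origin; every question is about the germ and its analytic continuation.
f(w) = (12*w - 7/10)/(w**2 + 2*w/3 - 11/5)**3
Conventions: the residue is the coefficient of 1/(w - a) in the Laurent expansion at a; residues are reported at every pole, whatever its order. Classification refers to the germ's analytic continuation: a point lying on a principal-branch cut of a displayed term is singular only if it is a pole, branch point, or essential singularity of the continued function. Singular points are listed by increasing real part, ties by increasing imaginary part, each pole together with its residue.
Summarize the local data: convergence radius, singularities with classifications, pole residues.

Denominator factor (w**2 + 2*w/3 - 11/5)^3: discriminant 416/45, real irrational roots -1/3 + (2/15)*sqrt(130) and -1/3 - (2/15)*sqrt(130); poles of order 3, moduli -1/3 + (2/15)*sqrt(130) and 1/3 + (2/15)*sqrt(130).
The radius of convergence is the smallest modulus among the singular points: -1/3 + (2/15)*sqrt(130).
The factor w**2 + 2*w/3 - 11/5 splits as (w - a)(w - a') with a = -1/3 - (2/15)*sqrt(130), a' = -1/3 + (2/15)*sqrt(130). At the order-3 pole a set g(w) = (w - a)^3*f(w) = [12*w - 7/10] / (w - a')^3.
Order-3 pole: residue = g''(a)/2; g''(-1/3 - (2/15)*sqrt(130)) = (171315/8998912)*sqrt(130), so the residue is (171315/17997824)*sqrt(130).
The factor w**2 + 2*w/3 - 11/5 splits as (w - a)(w - a') with a = -1/3 + (2/15)*sqrt(130), a' = -1/3 - (2/15)*sqrt(130). At the order-3 pole a set g(w) = (w - a)^3*f(w) = [12*w - 7/10] / (w - a')^3.
Order-3 pole: residue = g''(a)/2; g''(-1/3 + (2/15)*sqrt(130)) = -(171315/8998912)*sqrt(130), so the residue is -(171315/17997824)*sqrt(130).
List the singular points by increasing real part (a conjugate pair: the negative imaginary part first).

Radius of convergence at 0: -1/3 + (2/15)*sqrt(130).
At -1/3 - (2/15)*sqrt(130): a pole of order 3; residue (171315/17997824)*sqrt(130).
At -1/3 + (2/15)*sqrt(130): a pole of order 3; residue -(171315/17997824)*sqrt(130).


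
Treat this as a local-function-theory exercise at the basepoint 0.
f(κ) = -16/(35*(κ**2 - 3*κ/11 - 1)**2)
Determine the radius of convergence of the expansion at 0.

Denominator factor (κ**2 - 3*κ/11 - 1)^2: discriminant 493/121, real irrational roots 3/22 + (1/22)*sqrt(493) and 3/22 - (1/22)*sqrt(493); poles of order 2, moduli 3/22 + (1/22)*sqrt(493) and -3/22 + (1/22)*sqrt(493).
The radius of convergence is the smallest modulus among the singular points: -3/22 + (1/22)*sqrt(493).

The radius of convergence is -3/22 + (1/22)*sqrt(493).


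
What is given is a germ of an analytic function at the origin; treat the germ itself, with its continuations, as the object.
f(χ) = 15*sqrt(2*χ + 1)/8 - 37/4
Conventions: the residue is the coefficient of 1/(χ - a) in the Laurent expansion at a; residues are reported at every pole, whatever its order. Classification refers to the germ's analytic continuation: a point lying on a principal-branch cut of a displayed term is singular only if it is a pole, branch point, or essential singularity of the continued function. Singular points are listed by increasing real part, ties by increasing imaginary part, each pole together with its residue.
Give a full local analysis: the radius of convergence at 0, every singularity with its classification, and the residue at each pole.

Radius of convergence at 0: 1/2.
At -1/2: an algebraic (square-root) branch point.

Branch term (15/8)*sqrt(1 - χ/(-1/2)): its argument vanishes at χ = -1/2, a square-root branch point, modulus 1/2.
The radius of convergence is the smallest modulus among the singular points: 1/2.


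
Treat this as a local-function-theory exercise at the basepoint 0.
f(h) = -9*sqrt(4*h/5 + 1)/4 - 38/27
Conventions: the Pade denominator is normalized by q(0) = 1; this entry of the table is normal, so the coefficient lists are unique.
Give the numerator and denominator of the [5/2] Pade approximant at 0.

Taylor coefficients needed (expand at 0): a_0 = -395/108, a_1 = -9/10, a_2 = 9/50, a_3 = -9/125, a_4 = 9/250, a_5 = -63/3125, a_6 = 189/15625, a_7 = -594/78125.
Write the denominator as Q(h) = 1 + q1*h + q2*h^2. Requiring Q*f - P = O(h^8) with deg P <= 5 kills the coefficients of h^6..h^7 in Q*f:
  h^6: a_6 + q1*a_5 + q2*a_4 = 0, i.e. 189/15625 + (-63/3125)*q1 + (9/250)*q2 = 0.
  h^7: a_7 + q1*a_6 + q2*a_5 = 0, i.e. -594/78125 + (189/15625)*q1 + (-63/3125)*q2 = 0.
Solving this linear system: q1 = 36/35, q2 = 6/25.
The numerator is Q*f truncated at degree 5: P0 = a_0 = -395/108; P1 = a_1 + q1*a_0 = -979/210; P2 = a_2 + q1*a_1 + q2*a_0 = -2557/1575; P3 = a_3 + q1*a_2 + q2*a_1 = -18/175; P4 = a_4 + q1*a_3 + q2*a_2 = 9/1750; P5 = a_5 + q1*a_4 + q2*a_3 = -9/21875.

The Pade approximant has numerator coefficients [-395/108, -979/210, -2557/1575, -18/175, 9/1750, -9/21875]; denominator coefficients [1, 36/35, 6/25].


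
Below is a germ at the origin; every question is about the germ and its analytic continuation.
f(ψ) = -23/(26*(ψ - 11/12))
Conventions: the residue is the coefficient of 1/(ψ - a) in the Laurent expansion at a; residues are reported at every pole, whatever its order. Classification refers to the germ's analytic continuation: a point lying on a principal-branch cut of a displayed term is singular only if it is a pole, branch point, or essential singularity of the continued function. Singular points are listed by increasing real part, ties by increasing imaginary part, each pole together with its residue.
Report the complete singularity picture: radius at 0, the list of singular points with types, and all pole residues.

Radius of convergence at 0: 11/12.
At 11/12: a pole of order 1; residue -23/26.

Denominator factor (ψ - 11/12): pole of order 1 at 11/12, modulus 11/12.
The radius of convergence is the smallest modulus among the singular points: 11/12.
At the order-1 pole 11/12 set g(ψ) = (ψ - (11/12))*f(ψ) = -23/26.
Simple pole: residue = g(a) at a = 11/12, which is -23/26.


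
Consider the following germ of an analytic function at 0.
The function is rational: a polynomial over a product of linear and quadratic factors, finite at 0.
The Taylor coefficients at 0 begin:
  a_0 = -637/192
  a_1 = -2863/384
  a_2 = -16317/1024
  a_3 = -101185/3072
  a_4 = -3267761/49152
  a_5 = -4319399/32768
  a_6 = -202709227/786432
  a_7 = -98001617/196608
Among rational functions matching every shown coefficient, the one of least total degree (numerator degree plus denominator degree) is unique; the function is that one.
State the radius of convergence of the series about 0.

No rational of total degree below 3 reproduces all 8 coefficients; solving the [1/2] Pade equations on them gives f(σ) = (19*σ/14 - 13/12)/(σ - 4/7)**2, whose expansion matches every shown term.
Denominator factor (σ - 4/7)^2: pole of order 2 at 4/7, modulus 4/7.
The radius of convergence is the smallest modulus among the singular points: 4/7.

The radius of convergence is 4/7.
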